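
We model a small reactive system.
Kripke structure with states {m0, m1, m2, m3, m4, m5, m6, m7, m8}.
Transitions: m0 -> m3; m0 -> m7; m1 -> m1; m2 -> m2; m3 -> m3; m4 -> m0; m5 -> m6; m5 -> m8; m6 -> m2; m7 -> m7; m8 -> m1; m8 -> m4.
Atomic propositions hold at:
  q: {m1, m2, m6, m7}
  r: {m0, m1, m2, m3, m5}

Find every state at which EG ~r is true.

{m7}

Sat(~r) = {m4, m6, m7, m8}
EG ~r: greatest fixpoint, start Z0 = {m4, m6, m7, m8}, keep only states in Sat with some successor in Z. Z1 = {m7, m8}; Z2 = {m7}; fixed.
Sat(EG ~r) = {m7}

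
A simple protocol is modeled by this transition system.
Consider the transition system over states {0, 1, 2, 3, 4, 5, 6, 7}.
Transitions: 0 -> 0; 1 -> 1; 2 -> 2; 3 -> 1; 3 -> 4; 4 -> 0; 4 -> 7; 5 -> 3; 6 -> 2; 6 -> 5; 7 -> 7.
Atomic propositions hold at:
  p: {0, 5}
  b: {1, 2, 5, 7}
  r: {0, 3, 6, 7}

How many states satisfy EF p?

5

EF p: least fixpoint, start Z0 = {0, 5}, add states with some successor in Z. Z1 = {0, 4, 5, 6}; Z2 = {0, 3, 4, 5, 6}; fixed.
Sat(EF p) = {0, 3, 4, 5, 6}
|Sat(EF p)| = |{0, 3, 4, 5, 6}| = 5.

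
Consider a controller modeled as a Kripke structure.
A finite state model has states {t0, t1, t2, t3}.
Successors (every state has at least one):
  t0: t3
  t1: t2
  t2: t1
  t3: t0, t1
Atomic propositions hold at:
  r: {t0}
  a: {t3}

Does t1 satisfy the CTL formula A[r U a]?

A[r U a]: least fixpoint, start Z0 = Sat(a) = {t3}, add states in Sat(r) with every successor in Z. Z1 = {t0, t3}; fixed.
Sat(A[r U a]) = {t0, t3}
t1 ∉ Sat(A[r U a]) = {t0, t3}, so the formula does not hold at t1.

No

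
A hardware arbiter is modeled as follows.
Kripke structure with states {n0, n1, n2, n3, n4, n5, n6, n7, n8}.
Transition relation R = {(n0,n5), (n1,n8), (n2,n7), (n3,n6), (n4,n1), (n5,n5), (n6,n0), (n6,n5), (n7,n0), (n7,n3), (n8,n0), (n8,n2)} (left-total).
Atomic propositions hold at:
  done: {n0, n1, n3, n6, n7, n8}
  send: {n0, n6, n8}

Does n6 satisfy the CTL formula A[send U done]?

A[send U done]: least fixpoint, start Z0 = Sat(done) = {n0, n1, n3, n6, n7, n8}, add states in Sat(send) with every successor in Z. Already a fixed point.
Sat(A[send U done]) = {n0, n1, n3, n6, n7, n8}
n6 ∈ Sat(A[send U done]) = {n0, n1, n3, n6, n7, n8}, so the formula holds at n6.

Yes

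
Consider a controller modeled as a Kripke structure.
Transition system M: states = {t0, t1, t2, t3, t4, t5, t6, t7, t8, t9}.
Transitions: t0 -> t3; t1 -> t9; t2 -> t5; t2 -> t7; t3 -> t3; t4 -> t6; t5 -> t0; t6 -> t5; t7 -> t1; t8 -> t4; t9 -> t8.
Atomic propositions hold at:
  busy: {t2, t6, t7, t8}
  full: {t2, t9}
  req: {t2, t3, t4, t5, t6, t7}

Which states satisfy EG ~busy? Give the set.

{t0, t3, t5}

Sat(~busy) = {t0, t1, t3, t4, t5, t9}
EG ~busy: greatest fixpoint, start Z0 = {t0, t1, t3, t4, t5, t9}, keep only states in Sat with some successor in Z. Z1 = {t0, t1, t3, t5}; Z2 = {t0, t3, t5}; fixed.
Sat(EG ~busy) = {t0, t3, t5}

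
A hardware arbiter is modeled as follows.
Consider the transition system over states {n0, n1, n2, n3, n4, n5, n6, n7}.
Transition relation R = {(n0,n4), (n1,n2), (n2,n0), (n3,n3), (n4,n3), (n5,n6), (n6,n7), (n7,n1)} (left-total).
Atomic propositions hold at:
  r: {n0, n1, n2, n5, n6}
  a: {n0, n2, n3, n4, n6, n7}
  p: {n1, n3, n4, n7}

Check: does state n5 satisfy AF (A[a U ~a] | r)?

Yes

Sat(~a) = {n1, n5}
A[a U ~a]: least fixpoint, start Z0 = Sat(~a) = {n1, n5}, add states in Sat(a) with every successor in Z. Z1 = {n1, n5, n7}; Z2 = {n1, n5, n6, n7}; fixed.
Sat(A[a U ~a]) = {n1, n5, n6, n7}
Sat(A[a U ~a] | r) = {n0, n1, n2, n5, n6, n7}
AF (A[a U ~a] | r): least fixpoint, start Z0 = {n0, n1, n2, n5, n6, n7}, add states with every successor in Z. Already a fixed point.
Sat(AF (A[a U ~a] | r)) = {n0, n1, n2, n5, n6, n7}
n5 ∈ Sat(AF (A[a U ~a] | r)) = {n0, n1, n2, n5, n6, n7}, so the formula holds at n5.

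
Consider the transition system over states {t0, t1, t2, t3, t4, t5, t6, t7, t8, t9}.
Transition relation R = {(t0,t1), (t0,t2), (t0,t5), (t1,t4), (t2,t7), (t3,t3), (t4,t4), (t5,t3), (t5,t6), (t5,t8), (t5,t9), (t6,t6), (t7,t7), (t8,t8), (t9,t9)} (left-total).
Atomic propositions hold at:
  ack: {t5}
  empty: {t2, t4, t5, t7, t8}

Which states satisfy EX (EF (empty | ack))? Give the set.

{t0, t1, t2, t4, t5, t7, t8}

Sat(empty | ack) = {t2, t4, t5, t7, t8}
EF (empty | ack): least fixpoint, start Z0 = {t2, t4, t5, t7, t8}, add states with some successor in Z. Z1 = {t0, t1, t2, t4, t5, t7, t8}; fixed.
Sat(EF (empty | ack)) = {t0, t1, t2, t4, t5, t7, t8}
Sat(EX (EF (empty | ack))) = {s : some successor in {t0, t1, t2, t4, t5, t7, t8}} = {t0, t1, t2, t4, t5, t7, t8}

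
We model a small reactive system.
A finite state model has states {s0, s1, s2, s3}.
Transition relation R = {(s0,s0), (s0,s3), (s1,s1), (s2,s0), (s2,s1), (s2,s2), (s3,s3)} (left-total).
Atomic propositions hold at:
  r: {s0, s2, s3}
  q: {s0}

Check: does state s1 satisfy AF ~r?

Sat(~r) = {s1}
AF ~r: least fixpoint, start Z0 = {s1}, add states with every successor in Z. Already a fixed point.
Sat(AF ~r) = {s1}
s1 ∈ Sat(AF ~r) = {s1}, so the formula holds at s1.

Yes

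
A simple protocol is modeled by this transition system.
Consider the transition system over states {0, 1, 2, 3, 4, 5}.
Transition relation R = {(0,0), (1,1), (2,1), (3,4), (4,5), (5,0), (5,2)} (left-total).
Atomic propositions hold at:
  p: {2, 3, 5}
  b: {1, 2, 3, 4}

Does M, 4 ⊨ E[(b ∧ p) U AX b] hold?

No

Sat(b ∧ p) = {2, 3}
Sat(AX b) = {s : every successor in {1, 2, 3, 4}} = {1, 2, 3}
E[(b ∧ p) U AX b]: least fixpoint, start Z0 = Sat(AX b) = {1, 2, 3}, add states in Sat(b ∧ p) with some successor in Z. Already a fixed point.
Sat(E[(b ∧ p) U AX b]) = {1, 2, 3}
4 ∉ Sat(E[(b ∧ p) U AX b]) = {1, 2, 3}, so the formula does not hold at 4.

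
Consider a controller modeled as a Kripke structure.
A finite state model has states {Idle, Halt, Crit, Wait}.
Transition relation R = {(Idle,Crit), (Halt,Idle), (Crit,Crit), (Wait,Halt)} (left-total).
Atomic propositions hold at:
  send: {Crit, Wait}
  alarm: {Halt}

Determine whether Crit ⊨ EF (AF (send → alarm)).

No

Sat(send → alarm) = {Idle, Halt}
AF (send → alarm): least fixpoint, start Z0 = {Idle, Halt}, add states with every successor in Z. Z1 = {Idle, Halt, Wait}; fixed.
Sat(AF (send → alarm)) = {Idle, Halt, Wait}
EF (AF (send → alarm)): least fixpoint, start Z0 = {Idle, Halt, Wait}, add states with some successor in Z. Already a fixed point.
Sat(EF (AF (send → alarm))) = {Idle, Halt, Wait}
Crit ∉ Sat(EF (AF (send → alarm))) = {Idle, Halt, Wait}, so the formula does not hold at Crit.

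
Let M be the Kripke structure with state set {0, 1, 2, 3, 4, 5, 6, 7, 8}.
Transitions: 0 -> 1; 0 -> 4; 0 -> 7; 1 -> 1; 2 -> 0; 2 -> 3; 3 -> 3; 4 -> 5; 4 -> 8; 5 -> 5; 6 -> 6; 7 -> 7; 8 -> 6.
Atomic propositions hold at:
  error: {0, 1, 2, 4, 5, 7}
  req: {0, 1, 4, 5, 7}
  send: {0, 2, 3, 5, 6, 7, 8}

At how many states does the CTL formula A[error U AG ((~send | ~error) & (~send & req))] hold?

1

Sat(~send) = {1, 4}
Sat(~error) = {3, 6, 8}
Sat(~send | ~error) = {1, 3, 4, 6, 8}
Sat(~send & req) = {1, 4}
Sat((~send | ~error) & (~send & req)) = {1, 4}
AG ((~send | ~error) & (~send & req)): greatest fixpoint, start Z0 = {1, 4}, keep only states in Sat with every successor in Z. Z1 = {1}; fixed.
Sat(AG ((~send | ~error) & (~send & req))) = {1}
A[error U AG ((~send | ~error) & (~send & req))]: least fixpoint, start Z0 = Sat(AG ((~send | ~error) & (~send & req))) = {1}, add states in Sat(error) with every successor in Z. Already a fixed point.
Sat(A[error U AG ((~send | ~error) & (~send & req))]) = {1}
|Sat(A[error U AG ((~send | ~error) & (~send & req))])| = |{1}| = 1.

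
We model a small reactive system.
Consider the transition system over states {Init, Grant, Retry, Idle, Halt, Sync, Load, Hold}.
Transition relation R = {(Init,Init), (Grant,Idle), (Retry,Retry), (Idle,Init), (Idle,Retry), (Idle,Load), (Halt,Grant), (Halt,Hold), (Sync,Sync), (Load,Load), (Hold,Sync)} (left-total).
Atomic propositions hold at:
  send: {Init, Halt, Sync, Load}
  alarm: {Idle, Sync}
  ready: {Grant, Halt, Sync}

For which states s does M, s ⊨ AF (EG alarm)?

{Sync, Hold}

EG alarm: greatest fixpoint, start Z0 = {Idle, Sync}, keep only states in Sat with some successor in Z. Z1 = {Sync}; fixed.
Sat(EG alarm) = {Sync}
AF (EG alarm): least fixpoint, start Z0 = {Sync}, add states with every successor in Z. Z1 = {Sync, Hold}; fixed.
Sat(AF (EG alarm)) = {Sync, Hold}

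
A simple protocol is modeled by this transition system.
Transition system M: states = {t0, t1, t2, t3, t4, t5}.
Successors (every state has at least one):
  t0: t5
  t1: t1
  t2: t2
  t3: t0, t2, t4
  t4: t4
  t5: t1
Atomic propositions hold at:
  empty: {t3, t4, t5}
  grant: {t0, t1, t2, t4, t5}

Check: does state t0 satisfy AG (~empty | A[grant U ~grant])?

No

Sat(~empty) = {t0, t1, t2}
Sat(~grant) = {t3}
A[grant U ~grant]: least fixpoint, start Z0 = Sat(~grant) = {t3}, add states in Sat(grant) with every successor in Z. Already a fixed point.
Sat(A[grant U ~grant]) = {t3}
Sat(~empty | A[grant U ~grant]) = {t0, t1, t2, t3}
AG (~empty | A[grant U ~grant]): greatest fixpoint, start Z0 = {t0, t1, t2, t3}, keep only states in Sat with every successor in Z. Z1 = {t1, t2}; fixed.
Sat(AG (~empty | A[grant U ~grant])) = {t1, t2}
t0 ∉ Sat(AG (~empty | A[grant U ~grant])) = {t1, t2}, so the formula does not hold at t0.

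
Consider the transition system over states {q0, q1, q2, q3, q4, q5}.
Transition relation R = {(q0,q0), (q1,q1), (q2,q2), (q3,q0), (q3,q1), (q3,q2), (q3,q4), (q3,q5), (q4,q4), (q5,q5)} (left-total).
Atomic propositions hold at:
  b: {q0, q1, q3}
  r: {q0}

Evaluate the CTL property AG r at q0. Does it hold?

AG r: greatest fixpoint, start Z0 = {q0}, keep only states in Sat with every successor in Z. Already a fixed point.
Sat(AG r) = {q0}
q0 ∈ Sat(AG r) = {q0}, so the formula holds at q0.

Yes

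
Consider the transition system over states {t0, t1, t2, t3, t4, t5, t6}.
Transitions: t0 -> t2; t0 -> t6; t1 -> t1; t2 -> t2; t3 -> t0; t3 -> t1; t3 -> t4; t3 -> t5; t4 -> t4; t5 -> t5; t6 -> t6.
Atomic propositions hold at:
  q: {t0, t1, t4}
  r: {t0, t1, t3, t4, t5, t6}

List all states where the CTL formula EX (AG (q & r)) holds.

{t1, t3, t4}

Sat(q & r) = {t0, t1, t4}
AG (q & r): greatest fixpoint, start Z0 = {t0, t1, t4}, keep only states in Sat with every successor in Z. Z1 = {t1, t4}; fixed.
Sat(AG (q & r)) = {t1, t4}
Sat(EX (AG (q & r))) = {s : some successor in {t1, t4}} = {t1, t3, t4}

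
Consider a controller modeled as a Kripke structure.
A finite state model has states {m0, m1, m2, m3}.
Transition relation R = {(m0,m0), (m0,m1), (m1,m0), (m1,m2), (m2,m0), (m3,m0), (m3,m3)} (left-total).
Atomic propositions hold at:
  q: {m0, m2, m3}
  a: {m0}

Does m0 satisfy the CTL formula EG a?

EG a: greatest fixpoint, start Z0 = {m0}, keep only states in Sat with some successor in Z. Already a fixed point.
Sat(EG a) = {m0}
m0 ∈ Sat(EG a) = {m0}, so the formula holds at m0.

Yes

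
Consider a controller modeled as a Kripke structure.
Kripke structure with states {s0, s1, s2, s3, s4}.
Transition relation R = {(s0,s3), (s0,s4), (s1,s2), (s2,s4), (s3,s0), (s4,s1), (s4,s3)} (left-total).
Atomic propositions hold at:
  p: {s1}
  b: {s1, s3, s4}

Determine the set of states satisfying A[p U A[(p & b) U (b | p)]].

{s1, s3, s4}

Sat(p & b) = {s1}
Sat(b | p) = {s1, s3, s4}
A[(p & b) U (b | p)]: least fixpoint, start Z0 = Sat((b | p)) = {s1, s3, s4}, add states in Sat(p & b) with every successor in Z. Already a fixed point.
Sat(A[(p & b) U (b | p)]) = {s1, s3, s4}
A[p U A[(p & b) U (b | p)]]: least fixpoint, start Z0 = Sat(A[(p & b) U (b | p)]) = {s1, s3, s4}, add states in Sat(p) with every successor in Z. Already a fixed point.
Sat(A[p U A[(p & b) U (b | p)]]) = {s1, s3, s4}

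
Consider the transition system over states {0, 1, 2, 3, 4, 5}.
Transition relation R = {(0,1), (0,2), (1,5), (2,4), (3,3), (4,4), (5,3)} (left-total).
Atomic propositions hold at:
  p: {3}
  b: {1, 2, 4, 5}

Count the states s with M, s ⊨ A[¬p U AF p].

3

Sat(¬p) = {0, 1, 2, 4, 5}
AF p: least fixpoint, start Z0 = {3}, add states with every successor in Z. Z1 = {3, 5}; Z2 = {1, 3, 5}; fixed.
Sat(AF p) = {1, 3, 5}
A[¬p U AF p]: least fixpoint, start Z0 = Sat(AF p) = {1, 3, 5}, add states in Sat(¬p) with every successor in Z. Already a fixed point.
Sat(A[¬p U AF p]) = {1, 3, 5}
|Sat(A[¬p U AF p])| = |{1, 3, 5}| = 3.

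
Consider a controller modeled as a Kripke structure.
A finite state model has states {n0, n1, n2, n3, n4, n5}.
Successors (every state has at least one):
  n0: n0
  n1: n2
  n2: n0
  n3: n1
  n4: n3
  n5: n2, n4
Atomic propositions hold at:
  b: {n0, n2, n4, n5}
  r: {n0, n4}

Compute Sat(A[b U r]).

A[b U r]: least fixpoint, start Z0 = Sat(r) = {n0, n4}, add states in Sat(b) with every successor in Z. Z1 = {n0, n2, n4}; Z2 = {n0, n2, n4, n5}; fixed.
Sat(A[b U r]) = {n0, n2, n4, n5}

{n0, n2, n4, n5}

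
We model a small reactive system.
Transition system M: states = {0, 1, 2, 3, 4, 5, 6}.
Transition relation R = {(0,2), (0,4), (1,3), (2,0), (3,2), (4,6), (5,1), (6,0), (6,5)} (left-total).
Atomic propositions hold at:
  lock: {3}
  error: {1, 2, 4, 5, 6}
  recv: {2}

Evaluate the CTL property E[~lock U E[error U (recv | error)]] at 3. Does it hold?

No

Sat(~lock) = {0, 1, 2, 4, 5, 6}
Sat(recv | error) = {1, 2, 4, 5, 6}
E[error U (recv | error)]: least fixpoint, start Z0 = Sat((recv | error)) = {1, 2, 4, 5, 6}, add states in Sat(error) with some successor in Z. Already a fixed point.
Sat(E[error U (recv | error)]) = {1, 2, 4, 5, 6}
E[~lock U E[error U (recv | error)]]: least fixpoint, start Z0 = Sat(E[error U (recv | error)]) = {1, 2, 4, 5, 6}, add states in Sat(~lock) with some successor in Z. Z1 = {0, 1, 2, 4, 5, 6}; fixed.
Sat(E[~lock U E[error U (recv | error)]]) = {0, 1, 2, 4, 5, 6}
3 ∉ Sat(E[~lock U E[error U (recv | error)]]) = {0, 1, 2, 4, 5, 6}, so the formula does not hold at 3.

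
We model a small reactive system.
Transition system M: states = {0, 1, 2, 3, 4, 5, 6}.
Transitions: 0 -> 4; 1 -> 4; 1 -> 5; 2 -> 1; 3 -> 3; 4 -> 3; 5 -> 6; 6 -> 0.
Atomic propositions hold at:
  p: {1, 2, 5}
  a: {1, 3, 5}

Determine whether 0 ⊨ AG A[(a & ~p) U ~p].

Yes

Sat(~p) = {0, 3, 4, 6}
Sat(a & ~p) = {3}
A[(a & ~p) U ~p]: least fixpoint, start Z0 = Sat(~p) = {0, 3, 4, 6}, add states in Sat(a & ~p) with every successor in Z. Already a fixed point.
Sat(A[(a & ~p) U ~p]) = {0, 3, 4, 6}
AG A[(a & ~p) U ~p]: greatest fixpoint, start Z0 = {0, 3, 4, 6}, keep only states in Sat with every successor in Z. Already a fixed point.
Sat(AG A[(a & ~p) U ~p]) = {0, 3, 4, 6}
0 ∈ Sat(AG A[(a & ~p) U ~p]) = {0, 3, 4, 6}, so the formula holds at 0.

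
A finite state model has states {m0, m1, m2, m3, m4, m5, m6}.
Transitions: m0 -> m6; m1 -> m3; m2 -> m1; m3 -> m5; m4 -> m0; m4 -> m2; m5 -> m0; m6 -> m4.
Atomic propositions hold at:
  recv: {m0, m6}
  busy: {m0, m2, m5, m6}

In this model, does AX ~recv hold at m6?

Yes

Sat(~recv) = {m1, m2, m3, m4, m5}
Sat(AX ~recv) = {s : every successor in {m1, m2, m3, m4, m5}} = {m1, m2, m3, m6}
m6 ∈ Sat(AX ~recv) = {m1, m2, m3, m6}, so the formula holds at m6.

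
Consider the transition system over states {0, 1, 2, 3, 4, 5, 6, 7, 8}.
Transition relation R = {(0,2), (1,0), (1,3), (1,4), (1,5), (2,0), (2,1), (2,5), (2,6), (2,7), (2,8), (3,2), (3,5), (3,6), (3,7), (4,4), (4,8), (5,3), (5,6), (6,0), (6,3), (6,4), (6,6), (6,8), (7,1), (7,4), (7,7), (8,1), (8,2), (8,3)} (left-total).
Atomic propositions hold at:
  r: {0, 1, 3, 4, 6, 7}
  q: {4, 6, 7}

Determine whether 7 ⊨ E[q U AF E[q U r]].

E[q U r]: least fixpoint, start Z0 = Sat(r) = {0, 1, 3, 4, 6, 7}, add states in Sat(q) with some successor in Z. Already a fixed point.
Sat(E[q U r]) = {0, 1, 3, 4, 6, 7}
AF E[q U r]: least fixpoint, start Z0 = {0, 1, 3, 4, 6, 7}, add states with every successor in Z. Z1 = {0, 1, 3, 4, 5, 6, 7}; fixed.
Sat(AF E[q U r]) = {0, 1, 3, 4, 5, 6, 7}
E[q U AF E[q U r]]: least fixpoint, start Z0 = Sat(AF E[q U r]) = {0, 1, 3, 4, 5, 6, 7}, add states in Sat(q) with some successor in Z. Already a fixed point.
Sat(E[q U AF E[q U r]]) = {0, 1, 3, 4, 5, 6, 7}
7 ∈ Sat(E[q U AF E[q U r]]) = {0, 1, 3, 4, 5, 6, 7}, so the formula holds at 7.

Yes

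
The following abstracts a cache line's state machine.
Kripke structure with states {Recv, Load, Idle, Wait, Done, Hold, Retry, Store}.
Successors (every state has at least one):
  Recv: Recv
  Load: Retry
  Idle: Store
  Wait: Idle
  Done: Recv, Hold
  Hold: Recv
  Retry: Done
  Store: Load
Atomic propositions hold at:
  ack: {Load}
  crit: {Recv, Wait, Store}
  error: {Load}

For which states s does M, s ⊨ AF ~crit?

Sat(~crit) = {Load, Idle, Done, Hold, Retry}
AF ~crit: least fixpoint, start Z0 = {Load, Idle, Done, Hold, Retry}, add states with every successor in Z. Z1 = {Load, Idle, Wait, Done, Hold, Retry, Store}; fixed.
Sat(AF ~crit) = {Load, Idle, Wait, Done, Hold, Retry, Store}

{Load, Idle, Wait, Done, Hold, Retry, Store}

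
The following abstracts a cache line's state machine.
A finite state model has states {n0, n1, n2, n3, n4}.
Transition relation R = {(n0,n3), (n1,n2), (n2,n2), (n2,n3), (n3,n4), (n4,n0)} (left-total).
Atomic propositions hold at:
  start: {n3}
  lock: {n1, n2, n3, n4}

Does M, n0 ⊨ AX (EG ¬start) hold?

Sat(¬start) = {n0, n1, n2, n4}
EG ¬start: greatest fixpoint, start Z0 = {n0, n1, n2, n4}, keep only states in Sat with some successor in Z. Z1 = {n1, n2, n4}; Z2 = {n1, n2}; fixed.
Sat(EG ¬start) = {n1, n2}
Sat(AX (EG ¬start)) = {s : every successor in {n1, n2}} = {n1}
n0 ∉ Sat(AX (EG ¬start)) = {n1}, so the formula does not hold at n0.

No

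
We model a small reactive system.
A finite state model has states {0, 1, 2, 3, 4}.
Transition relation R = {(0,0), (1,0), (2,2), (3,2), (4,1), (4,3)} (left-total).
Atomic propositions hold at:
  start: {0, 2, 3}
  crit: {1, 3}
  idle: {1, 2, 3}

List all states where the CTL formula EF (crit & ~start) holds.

{1, 4}

Sat(~start) = {1, 4}
Sat(crit & ~start) = {1}
EF (crit & ~start): least fixpoint, start Z0 = {1}, add states with some successor in Z. Z1 = {1, 4}; fixed.
Sat(EF (crit & ~start)) = {1, 4}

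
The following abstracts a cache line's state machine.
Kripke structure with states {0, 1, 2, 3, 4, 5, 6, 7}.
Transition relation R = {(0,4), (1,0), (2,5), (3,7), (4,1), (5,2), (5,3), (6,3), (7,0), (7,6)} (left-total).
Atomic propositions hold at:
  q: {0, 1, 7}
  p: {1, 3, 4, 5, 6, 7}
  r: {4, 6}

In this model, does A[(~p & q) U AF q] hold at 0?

Sat(~p) = {0, 2}
Sat(~p & q) = {0}
AF q: least fixpoint, start Z0 = {0, 1, 7}, add states with every successor in Z. Z1 = {0, 1, 3, 4, 7}; Z2 = {0, 1, 3, 4, 6, 7}; fixed.
Sat(AF q) = {0, 1, 3, 4, 6, 7}
A[(~p & q) U AF q]: least fixpoint, start Z0 = Sat(AF q) = {0, 1, 3, 4, 6, 7}, add states in Sat(~p & q) with every successor in Z. Already a fixed point.
Sat(A[(~p & q) U AF q]) = {0, 1, 3, 4, 6, 7}
0 ∈ Sat(A[(~p & q) U AF q]) = {0, 1, 3, 4, 6, 7}, so the formula holds at 0.

Yes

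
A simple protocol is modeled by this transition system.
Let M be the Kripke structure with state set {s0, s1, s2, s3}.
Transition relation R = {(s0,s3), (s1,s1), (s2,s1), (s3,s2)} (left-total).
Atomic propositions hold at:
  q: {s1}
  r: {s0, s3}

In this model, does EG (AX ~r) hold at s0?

No

Sat(~r) = {s1, s2}
Sat(AX ~r) = {s : every successor in {s1, s2}} = {s1, s2, s3}
EG (AX ~r): greatest fixpoint, start Z0 = {s1, s2, s3}, keep only states in Sat with some successor in Z. Already a fixed point.
Sat(EG (AX ~r)) = {s1, s2, s3}
s0 ∉ Sat(EG (AX ~r)) = {s1, s2, s3}, so the formula does not hold at s0.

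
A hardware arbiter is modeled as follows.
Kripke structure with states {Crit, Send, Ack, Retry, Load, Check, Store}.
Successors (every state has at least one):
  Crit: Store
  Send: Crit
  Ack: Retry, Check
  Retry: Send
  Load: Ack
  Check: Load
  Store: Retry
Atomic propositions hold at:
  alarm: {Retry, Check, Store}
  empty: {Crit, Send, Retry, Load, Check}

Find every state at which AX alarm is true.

{Crit, Ack, Store}

Sat(AX alarm) = {s : every successor in {Retry, Check, Store}} = {Crit, Ack, Store}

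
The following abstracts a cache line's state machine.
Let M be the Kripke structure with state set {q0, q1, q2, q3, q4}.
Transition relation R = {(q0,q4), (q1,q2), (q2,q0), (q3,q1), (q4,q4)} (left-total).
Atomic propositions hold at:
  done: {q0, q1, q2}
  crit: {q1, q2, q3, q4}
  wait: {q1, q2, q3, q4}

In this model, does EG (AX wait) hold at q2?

No

Sat(AX wait) = {s : every successor in {q1, q2, q3, q4}} = {q0, q1, q3, q4}
EG (AX wait): greatest fixpoint, start Z0 = {q0, q1, q3, q4}, keep only states in Sat with some successor in Z. Z1 = {q0, q3, q4}; Z2 = {q0, q4}; fixed.
Sat(EG (AX wait)) = {q0, q4}
q2 ∉ Sat(EG (AX wait)) = {q0, q4}, so the formula does not hold at q2.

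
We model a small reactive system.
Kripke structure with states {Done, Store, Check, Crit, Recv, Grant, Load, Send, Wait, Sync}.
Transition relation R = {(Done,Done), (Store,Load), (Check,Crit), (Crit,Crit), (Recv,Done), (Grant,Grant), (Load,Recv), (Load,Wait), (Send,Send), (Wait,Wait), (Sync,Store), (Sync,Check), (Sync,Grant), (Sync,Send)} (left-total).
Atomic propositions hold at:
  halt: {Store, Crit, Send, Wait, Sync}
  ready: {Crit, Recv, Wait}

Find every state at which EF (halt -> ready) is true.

{Done, Store, Check, Crit, Recv, Grant, Load, Wait, Sync}

Sat(halt -> ready) = {Done, Check, Crit, Recv, Grant, Load, Wait}
EF (halt -> ready): least fixpoint, start Z0 = {Done, Check, Crit, Recv, Grant, Load, Wait}, add states with some successor in Z. Z1 = {Done, Store, Check, Crit, Recv, Grant, Load, Wait, Sync}; fixed.
Sat(EF (halt -> ready)) = {Done, Store, Check, Crit, Recv, Grant, Load, Wait, Sync}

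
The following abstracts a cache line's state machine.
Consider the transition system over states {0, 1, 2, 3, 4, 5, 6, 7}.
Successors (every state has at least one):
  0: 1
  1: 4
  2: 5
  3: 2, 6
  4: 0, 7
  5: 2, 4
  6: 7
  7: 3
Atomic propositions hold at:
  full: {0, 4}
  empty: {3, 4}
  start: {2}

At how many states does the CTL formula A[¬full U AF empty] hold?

Sat(¬full) = {1, 2, 3, 5, 6, 7}
AF empty: least fixpoint, start Z0 = {3, 4}, add states with every successor in Z. Z1 = {1, 3, 4, 7}; Z2 = {0, 1, 3, 4, 6, 7}; fixed.
Sat(AF empty) = {0, 1, 3, 4, 6, 7}
A[¬full U AF empty]: least fixpoint, start Z0 = Sat(AF empty) = {0, 1, 3, 4, 6, 7}, add states in Sat(¬full) with every successor in Z. Already a fixed point.
Sat(A[¬full U AF empty]) = {0, 1, 3, 4, 6, 7}
|Sat(A[¬full U AF empty])| = |{0, 1, 3, 4, 6, 7}| = 6.

6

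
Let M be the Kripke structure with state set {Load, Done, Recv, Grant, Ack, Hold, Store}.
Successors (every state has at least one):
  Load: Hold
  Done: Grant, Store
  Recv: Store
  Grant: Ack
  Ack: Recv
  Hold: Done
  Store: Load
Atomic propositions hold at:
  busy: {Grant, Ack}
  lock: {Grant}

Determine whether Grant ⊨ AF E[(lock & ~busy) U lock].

Sat(~busy) = {Load, Done, Recv, Hold, Store}
Sat(lock & ~busy) = ∅
E[(lock & ~busy) U lock]: least fixpoint, start Z0 = Sat(lock) = {Grant}, add states in Sat(lock & ~busy) with some successor in Z. Already a fixed point.
Sat(E[(lock & ~busy) U lock]) = {Grant}
AF E[(lock & ~busy) U lock]: least fixpoint, start Z0 = {Grant}, add states with every successor in Z. Already a fixed point.
Sat(AF E[(lock & ~busy) U lock]) = {Grant}
Grant ∈ Sat(AF E[(lock & ~busy) U lock]) = {Grant}, so the formula holds at Grant.

Yes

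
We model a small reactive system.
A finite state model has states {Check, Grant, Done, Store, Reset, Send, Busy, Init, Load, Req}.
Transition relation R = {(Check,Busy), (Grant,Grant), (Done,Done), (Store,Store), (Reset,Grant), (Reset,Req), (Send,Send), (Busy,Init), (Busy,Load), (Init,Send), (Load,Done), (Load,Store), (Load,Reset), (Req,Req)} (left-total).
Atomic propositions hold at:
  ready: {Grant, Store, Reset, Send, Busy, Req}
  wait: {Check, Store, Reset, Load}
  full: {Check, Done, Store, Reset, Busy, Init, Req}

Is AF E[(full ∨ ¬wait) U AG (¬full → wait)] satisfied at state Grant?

No

Sat(¬wait) = {Grant, Done, Send, Busy, Init, Req}
Sat(full ∨ ¬wait) = {Check, Grant, Done, Store, Reset, Send, Busy, Init, Req}
Sat(¬full) = {Grant, Send, Load}
Sat(¬full → wait) = {Check, Done, Store, Reset, Busy, Init, Load, Req}
AG (¬full → wait): greatest fixpoint, start Z0 = {Check, Done, Store, Reset, Busy, Init, Load, Req}, keep only states in Sat with every successor in Z. Z1 = {Check, Done, Store, Busy, Load, Req}; Z2 = {Check, Done, Store, Req}; Z3 = {Done, Store, Req}; fixed.
Sat(AG (¬full → wait)) = {Done, Store, Req}
E[(full ∨ ¬wait) U AG (¬full → wait)]: least fixpoint, start Z0 = Sat(AG (¬full → wait)) = {Done, Store, Req}, add states in Sat(full ∨ ¬wait) with some successor in Z. Z1 = {Done, Store, Reset, Req}; fixed.
Sat(E[(full ∨ ¬wait) U AG (¬full → wait)]) = {Done, Store, Reset, Req}
AF E[(full ∨ ¬wait) U AG (¬full → wait)]: least fixpoint, start Z0 = {Done, Store, Reset, Req}, add states with every successor in Z. Z1 = {Done, Store, Reset, Load, Req}; fixed.
Sat(AF E[(full ∨ ¬wait) U AG (¬full → wait)]) = {Done, Store, Reset, Load, Req}
Grant ∉ Sat(AF E[(full ∨ ¬wait) U AG (¬full → wait)]) = {Done, Store, Reset, Load, Req}, so the formula does not hold at Grant.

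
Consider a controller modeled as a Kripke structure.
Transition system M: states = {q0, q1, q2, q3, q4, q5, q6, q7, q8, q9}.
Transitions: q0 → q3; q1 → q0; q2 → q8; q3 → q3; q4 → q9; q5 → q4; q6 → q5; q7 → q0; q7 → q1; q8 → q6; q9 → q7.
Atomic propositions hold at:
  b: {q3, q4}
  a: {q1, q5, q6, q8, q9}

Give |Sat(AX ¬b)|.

Sat(¬b) = {q0, q1, q2, q5, q6, q7, q8, q9}
Sat(AX ¬b) = {s : every successor in {q0, q1, q2, q5, q6, q7, q8, q9}} = {q1, q2, q4, q6, q7, q8, q9}
|Sat(AX ¬b)| = |{q1, q2, q4, q6, q7, q8, q9}| = 7.

7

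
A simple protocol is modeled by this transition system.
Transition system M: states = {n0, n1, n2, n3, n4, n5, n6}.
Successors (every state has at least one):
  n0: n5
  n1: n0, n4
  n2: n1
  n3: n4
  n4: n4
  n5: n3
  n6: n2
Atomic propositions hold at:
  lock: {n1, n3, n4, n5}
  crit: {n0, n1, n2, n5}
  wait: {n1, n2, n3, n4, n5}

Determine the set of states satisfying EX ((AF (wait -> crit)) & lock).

Sat(wait -> crit) = {n0, n1, n2, n5, n6}
AF (wait -> crit): least fixpoint, start Z0 = {n0, n1, n2, n5, n6}, add states with every successor in Z. Already a fixed point.
Sat(AF (wait -> crit)) = {n0, n1, n2, n5, n6}
Sat((AF (wait -> crit)) & lock) = {n1, n5}
Sat(EX ((AF (wait -> crit)) & lock)) = {s : some successor in {n1, n5}} = {n0, n2}

{n0, n2}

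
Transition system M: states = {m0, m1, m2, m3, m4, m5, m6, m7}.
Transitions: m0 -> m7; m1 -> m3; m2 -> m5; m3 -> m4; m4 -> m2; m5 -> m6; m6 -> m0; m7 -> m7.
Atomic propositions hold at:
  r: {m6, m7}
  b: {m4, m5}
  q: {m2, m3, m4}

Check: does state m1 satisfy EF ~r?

Sat(~r) = {m0, m1, m2, m3, m4, m5}
EF ~r: least fixpoint, start Z0 = {m0, m1, m2, m3, m4, m5}, add states with some successor in Z. Z1 = {m0, m1, m2, m3, m4, m5, m6}; fixed.
Sat(EF ~r) = {m0, m1, m2, m3, m4, m5, m6}
m1 ∈ Sat(EF ~r) = {m0, m1, m2, m3, m4, m5, m6}, so the formula holds at m1.

Yes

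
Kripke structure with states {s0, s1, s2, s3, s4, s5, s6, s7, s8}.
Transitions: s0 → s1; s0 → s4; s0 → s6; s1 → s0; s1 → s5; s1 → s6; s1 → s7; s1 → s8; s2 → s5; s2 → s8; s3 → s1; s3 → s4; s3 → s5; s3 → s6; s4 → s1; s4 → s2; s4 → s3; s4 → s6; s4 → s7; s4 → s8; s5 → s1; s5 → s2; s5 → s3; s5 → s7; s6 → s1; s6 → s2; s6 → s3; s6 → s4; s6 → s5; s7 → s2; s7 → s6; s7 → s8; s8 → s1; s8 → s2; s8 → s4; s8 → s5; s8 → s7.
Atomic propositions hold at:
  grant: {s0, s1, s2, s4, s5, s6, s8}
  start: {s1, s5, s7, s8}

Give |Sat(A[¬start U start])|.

5

Sat(¬start) = {s0, s2, s3, s4, s6}
A[¬start U start]: least fixpoint, start Z0 = Sat(start) = {s1, s5, s7, s8}, add states in Sat(¬start) with every successor in Z. Z1 = {s1, s2, s5, s7, s8}; fixed.
Sat(A[¬start U start]) = {s1, s2, s5, s7, s8}
|Sat(A[¬start U start])| = |{s1, s2, s5, s7, s8}| = 5.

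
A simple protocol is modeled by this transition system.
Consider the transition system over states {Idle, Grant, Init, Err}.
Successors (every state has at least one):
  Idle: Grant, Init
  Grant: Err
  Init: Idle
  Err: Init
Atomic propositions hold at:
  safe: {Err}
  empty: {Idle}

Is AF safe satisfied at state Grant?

AF safe: least fixpoint, start Z0 = {Err}, add states with every successor in Z. Z1 = {Grant, Err}; fixed.
Sat(AF safe) = {Grant, Err}
Grant ∈ Sat(AF safe) = {Grant, Err}, so the formula holds at Grant.

Yes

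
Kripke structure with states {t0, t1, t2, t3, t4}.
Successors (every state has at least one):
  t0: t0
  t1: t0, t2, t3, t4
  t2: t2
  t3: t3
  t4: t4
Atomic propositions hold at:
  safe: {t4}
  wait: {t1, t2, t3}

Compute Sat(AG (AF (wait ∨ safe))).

Sat(wait ∨ safe) = {t1, t2, t3, t4}
AF (wait ∨ safe): least fixpoint, start Z0 = {t1, t2, t3, t4}, add states with every successor in Z. Already a fixed point.
Sat(AF (wait ∨ safe)) = {t1, t2, t3, t4}
AG (AF (wait ∨ safe)): greatest fixpoint, start Z0 = {t1, t2, t3, t4}, keep only states in Sat with every successor in Z. Z1 = {t2, t3, t4}; fixed.
Sat(AG (AF (wait ∨ safe))) = {t2, t3, t4}

{t2, t3, t4}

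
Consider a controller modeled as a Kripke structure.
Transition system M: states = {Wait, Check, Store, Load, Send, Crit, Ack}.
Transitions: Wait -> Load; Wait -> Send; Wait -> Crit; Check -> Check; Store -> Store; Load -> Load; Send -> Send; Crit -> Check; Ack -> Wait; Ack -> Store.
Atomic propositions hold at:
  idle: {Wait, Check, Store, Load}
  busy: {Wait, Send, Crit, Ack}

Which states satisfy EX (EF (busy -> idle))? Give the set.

Sat(busy -> idle) = {Wait, Check, Store, Load}
EF (busy -> idle): least fixpoint, start Z0 = {Wait, Check, Store, Load}, add states with some successor in Z. Z1 = {Wait, Check, Store, Load, Crit, Ack}; fixed.
Sat(EF (busy -> idle)) = {Wait, Check, Store, Load, Crit, Ack}
Sat(EX (EF (busy -> idle))) = {s : some successor in {Wait, Check, Store, Load, Crit, Ack}} = {Wait, Check, Store, Load, Crit, Ack}

{Wait, Check, Store, Load, Crit, Ack}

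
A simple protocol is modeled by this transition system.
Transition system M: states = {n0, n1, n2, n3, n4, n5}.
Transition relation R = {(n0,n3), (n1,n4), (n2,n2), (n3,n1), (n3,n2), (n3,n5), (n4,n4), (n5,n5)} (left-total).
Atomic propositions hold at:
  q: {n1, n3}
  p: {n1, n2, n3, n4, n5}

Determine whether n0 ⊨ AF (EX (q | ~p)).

Yes

Sat(~p) = {n0}
Sat(q | ~p) = {n0, n1, n3}
Sat(EX (q | ~p)) = {s : some successor in {n0, n1, n3}} = {n0, n3}
AF (EX (q | ~p)): least fixpoint, start Z0 = {n0, n3}, add states with every successor in Z. Already a fixed point.
Sat(AF (EX (q | ~p))) = {n0, n3}
n0 ∈ Sat(AF (EX (q | ~p))) = {n0, n3}, so the formula holds at n0.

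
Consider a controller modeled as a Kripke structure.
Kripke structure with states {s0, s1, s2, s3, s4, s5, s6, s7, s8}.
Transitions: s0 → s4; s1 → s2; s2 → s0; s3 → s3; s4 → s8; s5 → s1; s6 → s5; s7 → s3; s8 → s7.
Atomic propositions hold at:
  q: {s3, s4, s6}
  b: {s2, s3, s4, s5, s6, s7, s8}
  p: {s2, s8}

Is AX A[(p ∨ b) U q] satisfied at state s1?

Sat(p ∨ b) = {s2, s3, s4, s5, s6, s7, s8}
A[(p ∨ b) U q]: least fixpoint, start Z0 = Sat(q) = {s3, s4, s6}, add states in Sat(p ∨ b) with every successor in Z. Z1 = {s3, s4, s6, s7}; Z2 = {s3, s4, s6, s7, s8}; fixed.
Sat(A[(p ∨ b) U q]) = {s3, s4, s6, s7, s8}
Sat(AX A[(p ∨ b) U q]) = {s : every successor in {s3, s4, s6, s7, s8}} = {s0, s3, s4, s7, s8}
s1 ∉ Sat(AX A[(p ∨ b) U q]) = {s0, s3, s4, s7, s8}, so the formula does not hold at s1.

No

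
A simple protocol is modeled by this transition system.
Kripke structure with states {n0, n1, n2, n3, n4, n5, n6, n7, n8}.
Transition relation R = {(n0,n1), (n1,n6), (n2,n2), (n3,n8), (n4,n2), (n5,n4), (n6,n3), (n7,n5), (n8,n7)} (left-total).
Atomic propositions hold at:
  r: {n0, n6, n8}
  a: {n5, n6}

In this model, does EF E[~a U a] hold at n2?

No

Sat(~a) = {n0, n1, n2, n3, n4, n7, n8}
E[~a U a]: least fixpoint, start Z0 = Sat(a) = {n5, n6}, add states in Sat(~a) with some successor in Z. Z1 = {n1, n5, n6, n7}; Z2 = {n0, n1, n5, n6, n7, n8}; Z3 = {n0, n1, n3, n5, n6, n7, n8}; fixed.
Sat(E[~a U a]) = {n0, n1, n3, n5, n6, n7, n8}
EF E[~a U a]: least fixpoint, start Z0 = {n0, n1, n3, n5, n6, n7, n8}, add states with some successor in Z. Already a fixed point.
Sat(EF E[~a U a]) = {n0, n1, n3, n5, n6, n7, n8}
n2 ∉ Sat(EF E[~a U a]) = {n0, n1, n3, n5, n6, n7, n8}, so the formula does not hold at n2.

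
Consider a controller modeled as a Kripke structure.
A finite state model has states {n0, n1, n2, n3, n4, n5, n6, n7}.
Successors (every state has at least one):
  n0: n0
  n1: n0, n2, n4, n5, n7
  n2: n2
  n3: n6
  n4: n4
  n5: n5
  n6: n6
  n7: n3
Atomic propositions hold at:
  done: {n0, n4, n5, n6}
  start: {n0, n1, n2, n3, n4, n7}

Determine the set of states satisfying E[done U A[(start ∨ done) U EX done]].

{n0, n1, n3, n4, n5, n6, n7}

Sat(start ∨ done) = {n0, n1, n2, n3, n4, n5, n6, n7}
Sat(EX done) = {s : some successor in {n0, n4, n5, n6}} = {n0, n1, n3, n4, n5, n6}
A[(start ∨ done) U EX done]: least fixpoint, start Z0 = Sat(EX done) = {n0, n1, n3, n4, n5, n6}, add states in Sat(start ∨ done) with every successor in Z. Z1 = {n0, n1, n3, n4, n5, n6, n7}; fixed.
Sat(A[(start ∨ done) U EX done]) = {n0, n1, n3, n4, n5, n6, n7}
E[done U A[(start ∨ done) U EX done]]: least fixpoint, start Z0 = Sat(A[(start ∨ done) U EX done]) = {n0, n1, n3, n4, n5, n6, n7}, add states in Sat(done) with some successor in Z. Already a fixed point.
Sat(E[done U A[(start ∨ done) U EX done]]) = {n0, n1, n3, n4, n5, n6, n7}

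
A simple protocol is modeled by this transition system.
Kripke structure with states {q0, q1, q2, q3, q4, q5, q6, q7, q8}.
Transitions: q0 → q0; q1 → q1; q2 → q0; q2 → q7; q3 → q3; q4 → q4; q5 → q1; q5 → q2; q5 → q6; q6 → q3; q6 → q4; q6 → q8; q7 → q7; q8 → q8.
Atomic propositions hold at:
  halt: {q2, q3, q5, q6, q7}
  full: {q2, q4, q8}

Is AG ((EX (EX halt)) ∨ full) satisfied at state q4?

Sat(EX halt) = {s : some successor in {q2, q3, q5, q6, q7}} = {q2, q3, q5, q6, q7}
Sat(EX (EX halt)) = {s : some successor in {q2, q3, q5, q6, q7}} = {q2, q3, q5, q6, q7}
Sat((EX (EX halt)) ∨ full) = {q2, q3, q4, q5, q6, q7, q8}
AG ((EX (EX halt)) ∨ full): greatest fixpoint, start Z0 = {q2, q3, q4, q5, q6, q7, q8}, keep only states in Sat with every successor in Z. Z1 = {q3, q4, q6, q7, q8}; fixed.
Sat(AG ((EX (EX halt)) ∨ full)) = {q3, q4, q6, q7, q8}
q4 ∈ Sat(AG ((EX (EX halt)) ∨ full)) = {q3, q4, q6, q7, q8}, so the formula holds at q4.

Yes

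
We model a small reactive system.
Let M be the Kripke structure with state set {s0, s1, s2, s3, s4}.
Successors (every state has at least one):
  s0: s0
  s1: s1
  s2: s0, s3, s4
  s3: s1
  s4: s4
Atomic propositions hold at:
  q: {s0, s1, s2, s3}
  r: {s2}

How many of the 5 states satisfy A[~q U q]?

4

Sat(~q) = {s4}
A[~q U q]: least fixpoint, start Z0 = Sat(q) = {s0, s1, s2, s3}, add states in Sat(~q) with every successor in Z. Already a fixed point.
Sat(A[~q U q]) = {s0, s1, s2, s3}
|Sat(A[~q U q])| = |{s0, s1, s2, s3}| = 4.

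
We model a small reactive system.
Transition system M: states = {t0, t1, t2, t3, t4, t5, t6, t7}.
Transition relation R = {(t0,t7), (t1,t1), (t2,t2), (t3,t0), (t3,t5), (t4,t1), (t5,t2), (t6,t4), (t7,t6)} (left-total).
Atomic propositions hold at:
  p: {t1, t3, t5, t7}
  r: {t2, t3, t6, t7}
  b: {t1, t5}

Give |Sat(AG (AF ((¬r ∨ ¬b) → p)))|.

Sat(¬r) = {t0, t1, t4, t5}
Sat(¬b) = {t0, t2, t3, t4, t6, t7}
Sat(¬r ∨ ¬b) = {t0, t1, t2, t3, t4, t5, t6, t7}
Sat((¬r ∨ ¬b) → p) = {t1, t3, t5, t7}
AF ((¬r ∨ ¬b) → p): least fixpoint, start Z0 = {t1, t3, t5, t7}, add states with every successor in Z. Z1 = {t0, t1, t3, t4, t5, t7}; Z2 = {t0, t1, t3, t4, t5, t6, t7}; fixed.
Sat(AF ((¬r ∨ ¬b) → p)) = {t0, t1, t3, t4, t5, t6, t7}
AG (AF ((¬r ∨ ¬b) → p)): greatest fixpoint, start Z0 = {t0, t1, t3, t4, t5, t6, t7}, keep only states in Sat with every successor in Z. Z1 = {t0, t1, t3, t4, t6, t7}; Z2 = {t0, t1, t4, t6, t7}; fixed.
Sat(AG (AF ((¬r ∨ ¬b) → p))) = {t0, t1, t4, t6, t7}
|Sat(AG (AF ((¬r ∨ ¬b) → p)))| = |{t0, t1, t4, t6, t7}| = 5.

5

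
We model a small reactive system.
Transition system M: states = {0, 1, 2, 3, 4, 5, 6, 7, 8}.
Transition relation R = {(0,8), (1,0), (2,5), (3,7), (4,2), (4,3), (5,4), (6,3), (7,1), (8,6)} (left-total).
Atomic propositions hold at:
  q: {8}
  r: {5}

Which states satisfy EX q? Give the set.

Sat(EX q) = {s : some successor in {8}} = {0}

{0}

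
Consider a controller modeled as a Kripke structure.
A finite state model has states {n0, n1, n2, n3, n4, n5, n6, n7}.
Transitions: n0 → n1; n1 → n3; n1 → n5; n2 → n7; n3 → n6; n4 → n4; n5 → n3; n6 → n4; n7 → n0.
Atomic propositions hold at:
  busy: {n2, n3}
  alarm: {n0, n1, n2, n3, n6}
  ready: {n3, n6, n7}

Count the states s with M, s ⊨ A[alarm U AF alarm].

AF alarm: least fixpoint, start Z0 = {n0, n1, n2, n3, n6}, add states with every successor in Z. Z1 = {n0, n1, n2, n3, n5, n6, n7}; fixed.
Sat(AF alarm) = {n0, n1, n2, n3, n5, n6, n7}
A[alarm U AF alarm]: least fixpoint, start Z0 = Sat(AF alarm) = {n0, n1, n2, n3, n5, n6, n7}, add states in Sat(alarm) with every successor in Z. Already a fixed point.
Sat(A[alarm U AF alarm]) = {n0, n1, n2, n3, n5, n6, n7}
|Sat(A[alarm U AF alarm])| = |{n0, n1, n2, n3, n5, n6, n7}| = 7.

7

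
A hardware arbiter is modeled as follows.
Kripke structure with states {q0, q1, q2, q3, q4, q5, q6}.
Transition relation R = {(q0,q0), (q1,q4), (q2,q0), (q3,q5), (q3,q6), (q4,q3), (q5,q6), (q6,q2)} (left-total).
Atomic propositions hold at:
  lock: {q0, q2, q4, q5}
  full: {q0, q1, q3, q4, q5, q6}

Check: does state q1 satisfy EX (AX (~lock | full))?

Yes

Sat(~lock) = {q1, q3, q6}
Sat(~lock | full) = {q0, q1, q3, q4, q5, q6}
Sat(AX (~lock | full)) = {s : every successor in {q0, q1, q3, q4, q5, q6}} = {q0, q1, q2, q3, q4, q5}
Sat(EX (AX (~lock | full))) = {s : some successor in {q0, q1, q2, q3, q4, q5}} = {q0, q1, q2, q3, q4, q6}
q1 ∈ Sat(EX (AX (~lock | full))) = {q0, q1, q2, q3, q4, q6}, so the formula holds at q1.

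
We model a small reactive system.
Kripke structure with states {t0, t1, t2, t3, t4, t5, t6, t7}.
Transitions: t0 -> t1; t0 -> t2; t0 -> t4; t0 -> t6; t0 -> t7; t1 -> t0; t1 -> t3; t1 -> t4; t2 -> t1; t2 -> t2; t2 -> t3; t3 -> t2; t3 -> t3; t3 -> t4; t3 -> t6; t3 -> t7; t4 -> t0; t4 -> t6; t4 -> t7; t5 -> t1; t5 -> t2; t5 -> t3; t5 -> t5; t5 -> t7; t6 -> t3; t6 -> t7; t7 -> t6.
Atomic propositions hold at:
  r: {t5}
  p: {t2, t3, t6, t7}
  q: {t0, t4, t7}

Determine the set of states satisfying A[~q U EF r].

Sat(~q) = {t1, t2, t3, t5, t6}
EF r: least fixpoint, start Z0 = {t5}, add states with some successor in Z. Already a fixed point.
Sat(EF r) = {t5}
A[~q U EF r]: least fixpoint, start Z0 = Sat(EF r) = {t5}, add states in Sat(~q) with every successor in Z. Already a fixed point.
Sat(A[~q U EF r]) = {t5}

{t5}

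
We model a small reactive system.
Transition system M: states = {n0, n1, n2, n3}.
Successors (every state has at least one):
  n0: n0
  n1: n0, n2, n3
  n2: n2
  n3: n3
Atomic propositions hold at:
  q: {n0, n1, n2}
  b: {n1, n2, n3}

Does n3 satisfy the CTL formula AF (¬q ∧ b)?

Sat(¬q) = {n3}
Sat(¬q ∧ b) = {n3}
AF (¬q ∧ b): least fixpoint, start Z0 = {n3}, add states with every successor in Z. Already a fixed point.
Sat(AF (¬q ∧ b)) = {n3}
n3 ∈ Sat(AF (¬q ∧ b)) = {n3}, so the formula holds at n3.

Yes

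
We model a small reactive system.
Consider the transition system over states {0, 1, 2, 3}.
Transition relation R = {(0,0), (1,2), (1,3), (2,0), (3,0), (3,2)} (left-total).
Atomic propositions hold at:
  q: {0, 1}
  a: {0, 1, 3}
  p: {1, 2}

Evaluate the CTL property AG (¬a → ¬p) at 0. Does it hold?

Yes

Sat(¬a) = {2}
Sat(¬p) = {0, 3}
Sat(¬a → ¬p) = {0, 1, 3}
AG (¬a → ¬p): greatest fixpoint, start Z0 = {0, 1, 3}, keep only states in Sat with every successor in Z. Z1 = {0}; fixed.
Sat(AG (¬a → ¬p)) = {0}
0 ∈ Sat(AG (¬a → ¬p)) = {0}, so the formula holds at 0.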